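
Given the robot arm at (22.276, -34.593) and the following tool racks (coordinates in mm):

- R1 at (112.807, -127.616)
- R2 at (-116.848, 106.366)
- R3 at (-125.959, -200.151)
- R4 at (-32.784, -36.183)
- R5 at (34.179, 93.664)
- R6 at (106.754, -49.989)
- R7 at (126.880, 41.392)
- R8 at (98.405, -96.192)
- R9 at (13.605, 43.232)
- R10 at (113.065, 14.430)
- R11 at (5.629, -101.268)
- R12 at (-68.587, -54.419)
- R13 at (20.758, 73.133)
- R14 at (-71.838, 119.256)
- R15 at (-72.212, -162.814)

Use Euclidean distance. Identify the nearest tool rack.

Distances from (22.276, -34.593):
R1: 129.804 mm
R2: 198.053 mm
R3: 222.223 mm
R4: 55.083 mm
R5: 128.808 mm
R6: 85.869 mm
R7: 129.289 mm
R8: 97.929 mm
R9: 78.307 mm
R10: 103.179 mm
R11: 68.722 mm
R12: 93.001 mm
R13: 107.737 mm
R14: 180.352 mm
R15: 159.275 mm
Minimum: R4 at 55.083 mm.

R4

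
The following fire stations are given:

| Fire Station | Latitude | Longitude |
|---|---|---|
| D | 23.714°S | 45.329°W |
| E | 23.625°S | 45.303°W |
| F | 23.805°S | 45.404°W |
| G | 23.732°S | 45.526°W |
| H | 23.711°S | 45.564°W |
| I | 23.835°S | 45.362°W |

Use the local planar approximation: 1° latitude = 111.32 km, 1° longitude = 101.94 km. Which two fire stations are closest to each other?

G and H

Pairwise distances:
D–E: 10.256 km
D–F: 12.691 km
D–G: 20.182 km
D–H: 23.958 km
D–I: 13.883 km
E–F: 22.528 km
E–G: 25.664 km
E–H: 28.276 km
E–I: 24.139 km
F–G: 14.856 km
F–H: 19.378 km
F–I: 5.430 km
G–H: 4.524 km
G–I: 20.272 km
H–I: 24.790 km
Closest pair: G–H at 4.524 km.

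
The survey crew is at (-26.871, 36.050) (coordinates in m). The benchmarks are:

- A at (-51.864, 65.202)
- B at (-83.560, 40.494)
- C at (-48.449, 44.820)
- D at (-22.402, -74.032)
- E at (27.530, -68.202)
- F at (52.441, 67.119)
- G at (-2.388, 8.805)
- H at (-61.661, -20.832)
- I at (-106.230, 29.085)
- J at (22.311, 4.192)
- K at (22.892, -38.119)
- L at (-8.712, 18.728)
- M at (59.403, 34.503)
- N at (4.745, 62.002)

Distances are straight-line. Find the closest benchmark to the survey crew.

Distances from (-26.871, 36.050):
A: 38.399 m
B: 56.863 m
C: 23.292 m
D: 110.173 m
E: 117.592 m
F: 85.180 m
G: 36.629 m
H: 66.678 m
I: 79.664 m
J: 58.599 m
K: 89.316 m
L: 25.096 m
M: 86.288 m
N: 40.903 m
Minimum: C at 23.292 m.

C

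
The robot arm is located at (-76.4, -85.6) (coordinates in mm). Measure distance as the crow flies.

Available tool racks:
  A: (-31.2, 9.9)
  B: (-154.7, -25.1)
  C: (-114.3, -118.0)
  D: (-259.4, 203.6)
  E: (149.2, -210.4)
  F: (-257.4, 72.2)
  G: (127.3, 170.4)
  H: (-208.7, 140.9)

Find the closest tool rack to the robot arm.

C

Distances from (-76.4, -85.6):
A: √((45.2)² + (95.5)²) = √(2043.040 + 9120.250) = 105.7 mm
B: √((-78.3)² + (60.5)²) = √(6130.890 + 3660.250) = 99.0 mm
C: √((-37.9)² + (-32.4)²) = √(1436.410 + 1049.760) = 49.9 mm
D: √((-183.0)² + (289.2)²) = √(33489.000 + 83636.640) = 342.2 mm
E: √((225.6)² + (-124.8)²) = √(50895.360 + 15575.040) = 257.8 mm
F: √((-181.0)² + (157.8)²) = √(32761.000 + 24900.840) = 240.1 mm
G: √((203.7)² + (256.0)²) = √(41493.690 + 65536.000) = 327.2 mm
H: √((-132.3)² + (226.5)²) = √(17503.290 + 51302.250) = 262.3 mm
Minimum: C at 49.9 mm.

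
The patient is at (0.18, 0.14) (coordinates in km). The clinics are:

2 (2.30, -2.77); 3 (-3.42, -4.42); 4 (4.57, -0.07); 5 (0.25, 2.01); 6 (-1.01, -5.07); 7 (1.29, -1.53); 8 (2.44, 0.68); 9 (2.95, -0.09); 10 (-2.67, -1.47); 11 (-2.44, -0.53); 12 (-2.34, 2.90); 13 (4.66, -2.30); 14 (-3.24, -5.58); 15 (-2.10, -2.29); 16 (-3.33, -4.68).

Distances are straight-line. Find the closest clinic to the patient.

5

Distances from (0.18, 0.14):
2: √((2.12)² + (-2.91)²) = √(4.4944 + 8.4681) = 3.60 km
3: √((-3.60)² + (-4.56)²) = √(12.9600 + 20.7936) = 5.81 km
4: √((4.39)² + (-0.21)²) = √(19.2721 + 0.0441) = 4.40 km
5: √((0.07)² + (1.87)²) = √(0.0049 + 3.4969) = 1.87 km
6: √((-1.19)² + (-5.21)²) = √(1.4161 + 27.1441) = 5.34 km
7: √((1.11)² + (-1.67)²) = √(1.2321 + 2.7889) = 2.01 km
8: √((2.26)² + (0.54)²) = √(5.1076 + 0.2916) = 2.32 km
9: √((2.77)² + (-0.23)²) = √(7.6729 + 0.0529) = 2.78 km
10: √((-2.85)² + (-1.61)²) = √(8.1225 + 2.5921) = 3.27 km
11: √((-2.62)² + (-0.67)²) = √(6.8644 + 0.4489) = 2.70 km
12: √((-2.52)² + (2.76)²) = √(6.3504 + 7.6176) = 3.74 km
13: √((4.48)² + (-2.44)²) = √(20.0704 + 5.9536) = 5.10 km
14: √((-3.42)² + (-5.72)²) = √(11.6964 + 32.7184) = 6.66 km
15: √((-2.28)² + (-2.43)²) = √(5.1984 + 5.9049) = 3.33 km
16: √((-3.51)² + (-4.82)²) = √(12.3201 + 23.2324) = 5.96 km
Minimum: 5 at 1.87 km.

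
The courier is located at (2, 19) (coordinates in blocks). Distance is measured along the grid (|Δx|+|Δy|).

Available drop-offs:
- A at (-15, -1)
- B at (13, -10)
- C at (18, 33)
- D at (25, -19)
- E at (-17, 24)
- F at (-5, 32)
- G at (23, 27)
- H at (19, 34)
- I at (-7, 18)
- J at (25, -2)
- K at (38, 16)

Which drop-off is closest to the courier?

I

Distances from (2, 19):
A: 37 blocks
B: 40 blocks
C: 30 blocks
D: 61 blocks
E: 24 blocks
F: 20 blocks
G: 29 blocks
H: 32 blocks
I: 10 blocks
J: 44 blocks
K: 39 blocks
Minimum: I at 10 blocks.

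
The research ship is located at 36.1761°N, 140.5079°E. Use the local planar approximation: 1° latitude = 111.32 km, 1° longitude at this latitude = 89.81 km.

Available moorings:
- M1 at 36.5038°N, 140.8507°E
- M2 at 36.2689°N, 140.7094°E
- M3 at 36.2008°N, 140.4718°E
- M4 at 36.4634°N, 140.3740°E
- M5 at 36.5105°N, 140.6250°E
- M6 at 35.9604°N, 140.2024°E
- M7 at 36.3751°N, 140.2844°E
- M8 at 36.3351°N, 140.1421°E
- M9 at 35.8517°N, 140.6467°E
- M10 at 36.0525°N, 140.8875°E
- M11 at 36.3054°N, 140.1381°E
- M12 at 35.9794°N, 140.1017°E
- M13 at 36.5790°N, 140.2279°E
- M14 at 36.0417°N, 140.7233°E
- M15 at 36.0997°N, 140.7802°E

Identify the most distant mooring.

M13

Distances from 36.1761°N, 140.5079°E:
M1: √((0.3277·111.32)² + (0.3428·89.81)²) = √(1330.758590 + 947.831241) = 47.7346 km
M2: √((0.0928·111.32)² + (0.2015·89.81)²) = √(106.719148 + 327.491094) = 20.8377 km
M3: √((0.0247·111.32)² + (-0.0361·89.81)²) = √(7.560322 + 10.511478) = 4.2511 km
M4: √((0.2873·111.32)² + (-0.1339·89.81)²) = √(1022.863420 + 144.614069) = 34.1684 km
M5: √((0.3344·111.32)² + (0.1171·89.81)²) = √(1385.731001 + 110.602052) = 38.6825 km
M6: √((-0.2157·111.32)² + (-0.3055·89.81)²) = √(576.562889 + 752.786500) = 36.4602 km
M7: √((0.1990·111.32)² + (-0.2235·89.81)²) = √(490.741231 + 402.906661) = 29.8939 km
M8: √((0.1590·111.32)² + (-0.3658·89.81)²) = √(313.285752 + 1079.286625) = 37.3172 km
M9: √((-0.3244·111.32)² + (0.1388·89.81)²) = √(1304.091567 + 155.391881) = 38.2032 km
M10: √((-0.1236·111.32)² + (0.3796·89.81)²) = √(189.314264 + 1162.256009) = 36.7637 km
M11: √((0.1293·111.32)² + (-0.3698·89.81)²) = √(207.177909 + 1103.019541) = 36.1966 km
M12: √((-0.1967·111.32)² + (-0.4062·89.81)²) = √(479.463018 + 1330.850374) = 42.5478 km
M13: √((0.4029·111.32)² + (-0.2800·89.81)²) = √(2011.596772 + 632.361550) = 51.4194 km
M14: √((-0.1344·111.32)² + (0.2154·89.81)²) = √(223.843729 + 374.231888) = 24.4556 km
M15: √((-0.0764·111.32)² + (0.2723·89.81)²) = √(72.332440 + 598.059888) = 25.8919 km
Maximum: M13 at 51.4194 km.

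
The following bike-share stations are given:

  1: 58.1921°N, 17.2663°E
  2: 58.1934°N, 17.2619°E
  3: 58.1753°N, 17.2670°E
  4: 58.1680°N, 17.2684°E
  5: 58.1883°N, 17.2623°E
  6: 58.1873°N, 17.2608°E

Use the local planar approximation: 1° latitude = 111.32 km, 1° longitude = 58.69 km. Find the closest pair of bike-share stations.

5 and 6

Pairwise distances:
1–2: 0.2960 km
1–3: 1.8706 km
1–4: 2.6856 km
1–5: 0.4838 km
1–6: 0.6243 km
2–3: 2.0370 km
2–4: 2.8531 km
2–5: 0.5682 km
2–6: 0.6821 km
3–4: 0.8168 km
3–5: 1.4732 km
3–6: 1.3845 km
4–5: 2.2880 km
4–6: 2.1943 km
5–6: 0.1419 km
Closest pair: 5–6 at 0.1419 km.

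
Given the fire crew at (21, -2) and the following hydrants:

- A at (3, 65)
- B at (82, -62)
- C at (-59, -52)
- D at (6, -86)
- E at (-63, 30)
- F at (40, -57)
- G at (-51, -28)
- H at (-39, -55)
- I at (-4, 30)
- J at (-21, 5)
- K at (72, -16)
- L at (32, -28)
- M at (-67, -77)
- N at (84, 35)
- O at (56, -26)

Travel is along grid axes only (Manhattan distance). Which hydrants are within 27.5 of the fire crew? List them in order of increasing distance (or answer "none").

none

Distances from (21, -2):
A: 85
B: 121
C: 130
D: 99
E: 116
F: 74
G: 98
H: 113
I: 57
J: 49
K: 65
L: 37
M: 163
N: 100
O: 59
Threshold 27.5: none within range.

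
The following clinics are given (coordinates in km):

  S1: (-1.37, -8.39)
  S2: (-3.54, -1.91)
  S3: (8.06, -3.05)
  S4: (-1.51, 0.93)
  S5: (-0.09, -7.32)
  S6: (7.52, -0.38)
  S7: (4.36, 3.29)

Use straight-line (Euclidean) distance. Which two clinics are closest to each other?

S1 and S5

Pairwise distances:
S1–S2: 6.83 km
S1–S3: 10.84 km
S1–S4: 9.32 km
S1–S5: 1.67 km
S1–S6: 11.97 km
S1–S7: 13.01 km
S2–S3: 11.66 km
S2–S4: 3.49 km
S2–S5: 6.42 km
S2–S6: 11.17 km
S2–S7: 9.46 km
S3–S4: 10.36 km
S3–S5: 9.20 km
S3–S6: 2.72 km
S3–S7: 7.34 km
S4–S5: 8.37 km
S4–S6: 9.12 km
S4–S7: 6.33 km
S5–S6: 10.30 km
S5–S7: 11.51 km
S6–S7: 4.84 km
Closest pair: S1–S5 at 1.67 km.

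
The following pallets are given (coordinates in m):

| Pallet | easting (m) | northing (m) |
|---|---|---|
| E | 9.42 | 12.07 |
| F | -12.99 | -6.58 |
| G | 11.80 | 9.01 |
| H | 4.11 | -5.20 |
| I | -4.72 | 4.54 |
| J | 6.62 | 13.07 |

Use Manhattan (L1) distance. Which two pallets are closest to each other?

E and J

Pairwise distances:
E–F: 41.06 m
E–G: 5.44 m
E–H: 22.58 m
E–I: 21.67 m
E–J: 3.80 m
F–G: 40.38 m
F–H: 18.48 m
F–I: 19.39 m
F–J: 39.26 m
G–H: 21.90 m
G–I: 20.99 m
G–J: 9.24 m
H–I: 18.57 m
H–J: 20.78 m
I–J: 19.87 m
Closest pair: E–J at 3.80 m.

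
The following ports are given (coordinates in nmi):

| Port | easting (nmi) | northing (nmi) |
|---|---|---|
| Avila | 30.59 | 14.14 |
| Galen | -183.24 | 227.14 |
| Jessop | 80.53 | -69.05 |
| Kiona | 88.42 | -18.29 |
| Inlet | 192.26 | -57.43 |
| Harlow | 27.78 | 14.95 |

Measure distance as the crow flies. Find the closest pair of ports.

Avila and Harlow

Pairwise distances:
Avila–Galen: √((-213.83)² + (213.00)²) = √(45723.2689 + 45369.0000) = 301.81 nmi
Avila–Jessop: √((49.94)² + (-83.19)²) = √(2494.0036 + 6920.5761) = 97.03 nmi
Avila–Kiona: √((57.83)² + (-32.43)²) = √(3344.3089 + 1051.7049) = 66.30 nmi
Avila–Inlet: √((161.67)² + (-71.57)²) = √(26137.1889 + 5122.2649) = 176.80 nmi
Avila–Harlow: √((-2.81)² + (0.81)²) = √(7.8961 + 0.6561) = 2.92 nmi
Galen–Jessop: √((263.77)² + (-296.19)²) = √(69574.6129 + 87728.5161) = 396.61 nmi
Galen–Kiona: √((271.66)² + (-245.43)²) = √(73799.1556 + 60235.8849) = 366.11 nmi
Galen–Inlet: √((375.50)² + (-284.57)²) = √(141000.2500 + 80980.0849) = 471.15 nmi
Galen–Harlow: √((211.02)² + (-212.19)²) = √(44529.4404 + 45024.5961) = 299.26 nmi
Jessop–Kiona: √((7.89)² + (50.76)²) = √(62.2521 + 2576.5776) = 51.37 nmi
Jessop–Inlet: √((111.73)² + (11.62)²) = √(12483.5929 + 135.0244) = 112.33 nmi
Jessop–Harlow: √((-52.75)² + (84.00)²) = √(2782.5625 + 7056.0000) = 99.19 nmi
Kiona–Inlet: √((103.84)² + (-39.14)²) = √(10782.7456 + 1531.9396) = 110.97 nmi
Kiona–Harlow: √((-60.64)² + (33.24)²) = √(3677.2096 + 1104.8976) = 69.15 nmi
Inlet–Harlow: √((-164.48)² + (72.38)²) = √(27053.6704 + 5238.8644) = 179.70 nmi
Closest pair: Avila–Harlow at 2.92 nmi.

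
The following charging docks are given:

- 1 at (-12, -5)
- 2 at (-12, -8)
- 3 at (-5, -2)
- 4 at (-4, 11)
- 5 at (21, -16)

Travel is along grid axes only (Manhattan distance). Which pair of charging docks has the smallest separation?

Pairwise distances:
1–2: 3
1–3: 10
1–4: 24
1–5: 44
2–3: 13
2–4: 27
2–5: 41
3–4: 14
3–5: 40
4–5: 52
Closest pair: 1–2 at 3.

1 and 2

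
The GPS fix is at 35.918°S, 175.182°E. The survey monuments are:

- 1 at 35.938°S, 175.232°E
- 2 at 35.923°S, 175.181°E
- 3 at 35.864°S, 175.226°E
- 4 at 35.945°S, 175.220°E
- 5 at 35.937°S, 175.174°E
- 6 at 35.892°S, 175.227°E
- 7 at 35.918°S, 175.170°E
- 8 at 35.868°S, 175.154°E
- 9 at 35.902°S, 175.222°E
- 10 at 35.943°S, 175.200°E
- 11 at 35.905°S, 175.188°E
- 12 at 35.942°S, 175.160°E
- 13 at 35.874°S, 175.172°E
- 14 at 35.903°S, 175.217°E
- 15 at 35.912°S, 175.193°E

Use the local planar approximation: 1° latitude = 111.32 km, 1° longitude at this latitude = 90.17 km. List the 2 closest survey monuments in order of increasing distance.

Distances from 35.918°S, 175.182°E:
1: √((-0.020·111.32)² + (0.050·90.17)²) = √(4.95686 + 20.32657) = 5.028 km
2: √((-0.005·111.32)² + (-0.001·90.17)²) = √(0.30980 + 0.00813) = 0.564 km
3: √((0.054·111.32)² + (0.044·90.17)²) = √(36.13549 + 15.74090) = 7.203 km
4: √((-0.027·111.32)² + (0.038·90.17)²) = √(9.03387 + 11.74063) = 4.558 km
5: √((-0.019·111.32)² + (-0.008·90.17)²) = √(4.47356 + 0.52036) = 2.235 km
6: √((0.026·111.32)² + (0.045·90.17)²) = √(8.37709 + 16.46452) = 4.984 km
7: √((0.000·111.32)² + (-0.012·90.17)²) = √(0.00000 + 1.17081) = 1.082 km
8: √((0.050·111.32)² + (-0.028·90.17)²) = √(30.98036 + 6.37441) = 6.112 km
9: √((0.016·111.32)² + (0.040·90.17)²) = √(3.17239 + 13.00901) = 4.023 km
10: √((-0.025·111.32)² + (0.018·90.17)²) = √(7.74509 + 2.63432) = 3.222 km
11: √((0.013·111.32)² + (0.006·90.17)²) = √(2.09427 + 0.29270) = 1.545 km
12: √((-0.024·111.32)² + (-0.022·90.17)²) = √(7.13787 + 3.93522) = 3.328 km
13: √((0.044·111.32)² + (-0.010·90.17)²) = √(23.99119 + 0.81306) = 4.980 km
14: √((0.015·111.32)² + (0.035·90.17)²) = √(2.78823 + 9.96002) = 3.570 km
15: √((0.006·111.32)² + (0.011·90.17)²) = √(0.44612 + 0.98381) = 1.196 km
Sorted: 2 (0.564 km) < 7 (1.082 km) < 15 (1.196 km) < 11 (1.545 km) < …

2, 7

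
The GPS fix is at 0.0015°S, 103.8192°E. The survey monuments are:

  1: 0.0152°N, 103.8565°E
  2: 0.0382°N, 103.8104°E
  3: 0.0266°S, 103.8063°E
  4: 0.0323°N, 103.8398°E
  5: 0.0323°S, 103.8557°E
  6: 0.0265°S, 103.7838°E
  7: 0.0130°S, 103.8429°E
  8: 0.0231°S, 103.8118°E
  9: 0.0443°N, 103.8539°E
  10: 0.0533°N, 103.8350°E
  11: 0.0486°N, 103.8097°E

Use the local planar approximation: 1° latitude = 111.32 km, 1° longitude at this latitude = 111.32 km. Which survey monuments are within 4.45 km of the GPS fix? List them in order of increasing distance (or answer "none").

Distances from 0.0015°S, 103.8192°E:
1: 4.5494 km
2: 4.5267 km
3: 3.1416 km
4: 4.4064 km
5: 5.3165 km
6: 4.8244 km
7: 2.9325 km
8: 2.5417 km
9: 6.3965 km
10: 6.3488 km
11: 5.6765 km
Threshold 4.45 km: 8 (2.5417 km), 7 (2.9325 km), 3 (3.1416 km), 4 (4.4064 km) are within range.

8, 7, 3, 4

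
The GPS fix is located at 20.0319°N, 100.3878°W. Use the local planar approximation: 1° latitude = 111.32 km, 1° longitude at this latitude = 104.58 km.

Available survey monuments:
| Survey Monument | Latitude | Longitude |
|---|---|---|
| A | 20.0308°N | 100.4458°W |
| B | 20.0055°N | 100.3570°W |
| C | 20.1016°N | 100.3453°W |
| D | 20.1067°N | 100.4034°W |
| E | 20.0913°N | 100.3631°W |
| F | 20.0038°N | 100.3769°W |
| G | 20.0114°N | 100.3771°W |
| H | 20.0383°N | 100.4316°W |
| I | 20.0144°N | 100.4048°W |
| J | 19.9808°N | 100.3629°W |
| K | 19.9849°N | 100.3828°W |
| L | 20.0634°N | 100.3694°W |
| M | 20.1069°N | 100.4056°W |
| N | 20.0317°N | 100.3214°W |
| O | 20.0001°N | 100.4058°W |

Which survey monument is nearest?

Distances from 20.0319°N, 100.3878°W:
A: √((-0.0011·111.32)² + (-0.0580·104.58)²) = √(0.014994 + 36.791989) = 6.0669 km
B: √((-0.0264·111.32)² + (0.0308·104.58)²) = √(8.636828 + 10.375253) = 4.3603 km
C: √((0.0697·111.32)² + (0.0425·104.58)²) = √(60.202143 + 19.754914) = 8.9419 km
D: √((0.0748·111.32)² + (-0.0156·104.58)²) = √(69.334532 + 2.661623) = 8.4851 km
E: √((0.0594·111.32)² + (0.0247·104.58)²) = √(43.723940 + 6.672540) = 7.0990 km
F: √((-0.0281·111.32)² + (0.0109·104.58)²) = √(9.784960 + 1.299422) = 3.3293 km
G: √((-0.0205·111.32)² + (0.0107·104.58)²) = √(5.207798 + 1.252174) = 2.5416 km
H: √((0.0064·111.32)² + (-0.0438·104.58)²) = √(0.507582 + 20.981933) = 4.6357 km
I: √((-0.0175·111.32)² + (-0.0170·104.58)²) = √(3.795094 + 3.160786) = 2.6374 km
J: √((-0.0511·111.32)² + (0.0249·104.58)²) = √(32.358486 + 6.781035) = 6.2562 km
K: √((-0.0470·111.32)² + (0.0050·104.58)²) = √(27.374243 + 0.273424) = 5.2581 km
L: √((0.0315·111.32)² + (0.0184·104.58)²) = √(12.296103 + 3.702823) = 3.9999 km
M: √((0.0750·111.32)² + (-0.0178·104.58)²) = √(69.705801 + 3.465272) = 8.5540 km
N: √((-0.0002·111.32)² + (0.0664·104.58)²) = √(0.000496 + 48.220691) = 6.9441 km
O: √((-0.0318·111.32)² + (-0.0180·104.58)²) = √(12.531430 + 3.543580) = 4.0094 km
Minimum: G at 2.5416 km.

G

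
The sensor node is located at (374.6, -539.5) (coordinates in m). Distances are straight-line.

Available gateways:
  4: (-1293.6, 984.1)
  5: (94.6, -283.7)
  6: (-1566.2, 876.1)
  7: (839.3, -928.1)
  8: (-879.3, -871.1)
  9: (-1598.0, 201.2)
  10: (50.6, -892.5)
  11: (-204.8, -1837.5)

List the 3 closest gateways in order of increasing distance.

Distances from (374.6, -539.5):
4: √((-1668.2)² + (1523.6)²) = √(2782891.240 + 2321356.960) = 2259.3 m
5: √((-280.0)² + (255.8)²) = √(78400.000 + 65433.640) = 379.3 m
6: √((-1940.8)² + (1415.6)²) = √(3766704.640 + 2003923.360) = 2402.2 m
7: √((464.7)² + (-388.6)²) = √(215946.090 + 151009.960) = 605.8 m
8: √((-1253.9)² + (-331.6)²) = √(1572265.210 + 109958.560) = 1297.0 m
9: √((-1972.6)² + (740.7)²) = √(3891150.760 + 548636.490) = 2107.1 m
10: √((-324.0)² + (-353.0)²) = √(104976.000 + 124609.000) = 479.2 m
11: √((-579.4)² + (-1298.0)²) = √(335704.360 + 1684804.000) = 1421.4 m
Sorted: 5 (379.3 m) < 10 (479.2 m) < 7 (605.8 m) < 8 (1297.0 m) < 11 (1421.4 m) < …

5, 10, 7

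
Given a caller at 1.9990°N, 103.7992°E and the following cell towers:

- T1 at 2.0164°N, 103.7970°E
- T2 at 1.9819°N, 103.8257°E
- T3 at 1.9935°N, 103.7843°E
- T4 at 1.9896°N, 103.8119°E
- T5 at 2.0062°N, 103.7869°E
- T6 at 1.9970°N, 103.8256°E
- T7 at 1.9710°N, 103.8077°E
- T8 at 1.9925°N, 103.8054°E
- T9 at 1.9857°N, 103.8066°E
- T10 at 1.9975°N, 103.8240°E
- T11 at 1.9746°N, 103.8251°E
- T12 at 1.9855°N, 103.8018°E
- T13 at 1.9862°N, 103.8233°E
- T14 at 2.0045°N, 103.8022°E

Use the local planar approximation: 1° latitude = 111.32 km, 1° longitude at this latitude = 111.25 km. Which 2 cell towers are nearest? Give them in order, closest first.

T14, T8

Distances from 1.9990°N, 103.7992°E:
T1: √((0.0174·111.32)² + (-0.0022·111.25)²) = √(3.751845 + 0.059903) = 1.9524 km
T2: √((-0.0171·111.32)² + (0.0265·111.25)²) = √(3.623586 + 8.691441) = 3.5093 km
T3: √((-0.0055·111.32)² + (-0.0149·111.25)²) = √(0.374862 + 2.747721) = 1.7671 km
T4: √((-0.0094·111.32)² + (0.0127·111.25)²) = √(1.094970 + 1.996216) = 1.7582 km
T5: √((0.0072·111.32)² + (-0.0123·111.25)²) = √(0.642409 + 1.872450) = 1.5858 km
T6: √((-0.0020·111.32)² + (0.0264·111.25)²) = √(0.049569 + 8.625969) = 2.9454 km
T7: √((-0.0280·111.32)² + (0.0085·111.25)²) = √(9.715440 + 0.894207) = 3.2572 km
T8: √((-0.0065·111.32)² + (0.0062·111.25)²) = √(0.523568 + 0.475755) = 0.9997 km
T9: √((-0.0133·111.32)² + (0.0074·111.25)²) = √(2.192046 + 0.677741) = 1.6940 km
T10: √((-0.0015·111.32)² + (0.0248·111.25)²) = √(0.027882 + 7.612081) = 2.7640 km
T11: √((-0.0244·111.32)² + (0.0259·111.25)²) = √(7.377786 + 8.302322) = 3.9598 km
T12: √((-0.0135·111.32)² + (0.0026·111.25)²) = √(2.258468 + 0.083666) = 1.5304 km
T13: √((-0.0128·111.32)² + (0.0241·111.25)²) = √(2.030329 + 7.188431) = 3.0362 km
T14: √((0.0055·111.32)² + (0.0030·111.25)²) = √(0.374862 + 0.111389) = 0.6973 km
Sorted: T14 (0.6973 km) < T8 (0.9997 km) < T12 (1.5304 km) < T5 (1.5858 km) < …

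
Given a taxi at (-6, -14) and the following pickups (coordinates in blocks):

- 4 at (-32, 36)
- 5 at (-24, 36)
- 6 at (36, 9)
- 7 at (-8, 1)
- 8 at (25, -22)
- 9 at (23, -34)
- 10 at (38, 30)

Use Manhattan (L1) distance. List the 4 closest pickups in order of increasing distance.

7, 8, 9, 6

Distances from (-6, -14):
4: |-26| + |50| = 26 + 50 = 76 blocks
5: |-18| + |50| = 18 + 50 = 68 blocks
6: |42| + |23| = 42 + 23 = 65 blocks
7: |-2| + |15| = 2 + 15 = 17 blocks
8: |31| + |-8| = 31 + 8 = 39 blocks
9: |29| + |-20| = 29 + 20 = 49 blocks
10: |44| + |44| = 44 + 44 = 88 blocks
Sorted: 7 (17 blocks) < 8 (39 blocks) < 9 (49 blocks) < 6 (65 blocks) < 5 (68 blocks) < 4 (76 blocks) < …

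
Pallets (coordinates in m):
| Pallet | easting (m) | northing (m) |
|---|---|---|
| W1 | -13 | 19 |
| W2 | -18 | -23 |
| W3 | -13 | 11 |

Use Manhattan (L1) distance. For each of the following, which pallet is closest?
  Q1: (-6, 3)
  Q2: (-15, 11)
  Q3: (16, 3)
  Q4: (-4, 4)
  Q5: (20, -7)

Q1→W3; Q2→W3; Q3→W3; Q4→W3; Q5→W3

Q1 at (-6, 3):
  W1: |-7| + |16| = 7 + 16 = 23 m
  W2: |-12| + |-26| = 12 + 26 = 38 m
  W3: |-7| + |8| = 7 + 8 = 15 m
  → nearest: W3 (15 m)
Q2 at (-15, 11):
  W1: |2| + |8| = 2 + 8 = 10 m
  W2: |-3| + |-34| = 3 + 34 = 37 m
  W3: |2| + |0| = 2 + 0 = 2 m
  → nearest: W3 (2 m)
Q3 at (16, 3):
  W1: |-29| + |16| = 29 + 16 = 45 m
  W2: |-34| + |-26| = 34 + 26 = 60 m
  W3: |-29| + |8| = 29 + 8 = 37 m
  → nearest: W3 (37 m)
Q4 at (-4, 4):
  W1: |-9| + |15| = 9 + 15 = 24 m
  W2: |-14| + |-27| = 14 + 27 = 41 m
  W3: |-9| + |7| = 9 + 7 = 16 m
  → nearest: W3 (16 m)
Q5 at (20, -7):
  W1: |-33| + |26| = 33 + 26 = 59 m
  W2: |-38| + |-16| = 38 + 16 = 54 m
  W3: |-33| + |18| = 33 + 18 = 51 m
  → nearest: W3 (51 m)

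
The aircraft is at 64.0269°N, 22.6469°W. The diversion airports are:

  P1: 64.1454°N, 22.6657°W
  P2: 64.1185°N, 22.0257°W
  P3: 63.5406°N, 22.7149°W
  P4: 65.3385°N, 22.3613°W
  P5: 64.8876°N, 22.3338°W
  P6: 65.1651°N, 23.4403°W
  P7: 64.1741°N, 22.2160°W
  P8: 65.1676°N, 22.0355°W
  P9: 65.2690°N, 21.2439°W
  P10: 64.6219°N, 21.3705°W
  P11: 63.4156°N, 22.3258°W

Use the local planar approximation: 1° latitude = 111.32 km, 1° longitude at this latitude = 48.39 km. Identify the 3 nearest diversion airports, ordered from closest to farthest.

P1, P7, P2

Distances from 64.0269°N, 22.6469°W:
P1: 13.2228 km
P2: 31.7423 km
P3: 54.2348 km
P4: 146.6599 km
P5: 97.0036 km
P6: 132.3934 km
P7: 26.5195 km
P8: 130.3838 km
P9: 154.0388 km
P10: 90.5651 km
P11: 69.8013 km
Sorted: P1 (13.2228 km) < P7 (26.5195 km) < P2 (31.7423 km) < P3 (54.2348 km) < P11 (69.8013 km) < …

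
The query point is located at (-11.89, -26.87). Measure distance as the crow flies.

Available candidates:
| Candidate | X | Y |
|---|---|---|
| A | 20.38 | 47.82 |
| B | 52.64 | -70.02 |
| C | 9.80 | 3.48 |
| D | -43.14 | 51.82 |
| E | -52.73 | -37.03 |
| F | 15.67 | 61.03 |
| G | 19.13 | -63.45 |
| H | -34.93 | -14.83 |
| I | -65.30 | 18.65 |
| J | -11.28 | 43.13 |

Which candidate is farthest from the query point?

F

Distances from (-11.89, -26.87):
A: √((32.27)² + (74.69)²) = √(1041.3529 + 5578.5961) = 81.36
B: √((64.53)² + (-43.15)²) = √(4164.1209 + 1861.9225) = 77.63
C: √((21.69)² + (30.35)²) = √(470.4561 + 921.1225) = 37.30
D: √((-31.25)² + (78.69)²) = √(976.5625 + 6192.1161) = 84.67
E: √((-40.84)² + (-10.16)²) = √(1667.9056 + 103.2256) = 42.08
F: √((27.56)² + (87.90)²) = √(759.5536 + 7726.4100) = 92.12
G: √((31.02)² + (-36.58)²) = √(962.2404 + 1338.0964) = 47.96
H: √((-23.04)² + (12.04)²) = √(530.8416 + 144.9616) = 26.00
I: √((-53.41)² + (45.52)²) = √(2852.6281 + 2072.0704) = 70.18
J: √((0.61)² + (70.00)²) = √(0.3721 + 4900.0000) = 70.00
Maximum: F at 92.12.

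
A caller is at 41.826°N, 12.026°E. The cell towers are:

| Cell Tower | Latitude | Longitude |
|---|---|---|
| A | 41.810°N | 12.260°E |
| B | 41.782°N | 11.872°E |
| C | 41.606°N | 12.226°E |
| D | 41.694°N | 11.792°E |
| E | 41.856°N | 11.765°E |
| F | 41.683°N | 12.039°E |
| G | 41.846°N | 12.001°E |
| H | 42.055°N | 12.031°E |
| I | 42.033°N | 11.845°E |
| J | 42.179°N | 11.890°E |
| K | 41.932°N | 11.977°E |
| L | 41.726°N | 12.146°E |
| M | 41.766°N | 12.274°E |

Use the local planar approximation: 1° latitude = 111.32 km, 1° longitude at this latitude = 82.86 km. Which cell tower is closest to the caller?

G

Distances from 41.826°N, 12.026°E:
A: √((-0.016·111.32)² + (0.234·82.86)²) = √(3.17239 + 375.94263) = 19.471 km
B: √((-0.044·111.32)² + (-0.154·82.86)²) = √(23.99119 + 162.82883) = 13.668 km
C: √((-0.220·111.32)² + (0.200·82.86)²) = √(599.77969 + 274.63118) = 29.570 km
D: √((-0.132·111.32)² + (-0.234·82.86)²) = √(215.92069 + 375.94263) = 24.328 km
E: √((0.030·111.32)² + (-0.261·82.86)²) = √(11.15293 + 467.70377) = 21.883 km
F: √((-0.143·111.32)² + (0.013·82.86)²) = √(253.40692 + 1.16032) = 15.955 km
G: √((0.020·111.32)² + (-0.025·82.86)²) = √(4.95686 + 4.29111) = 3.041 km
H: √((0.229·111.32)² + (0.005·82.86)²) = √(649.85634 + 0.17164) = 25.496 km
I: √((0.207·111.32)² + (-0.181·82.86)²) = √(530.99091 + 224.92981) = 27.494 km
J: √((0.353·111.32)² + (-0.136·82.86)²) = √(1544.17247 + 126.98946) = 40.880 km
K: √((0.106·111.32)² + (-0.049·82.86)²) = √(139.23811 + 16.48474) = 12.479 km
L: √((-0.100·111.32)² + (0.120·82.86)²) = √(123.92142 + 98.86723) = 14.926 km
M: √((-0.060·111.32)² + (0.248·82.86)²) = √(44.61171 + 422.27291) = 21.608 km
Minimum: G at 3.041 km.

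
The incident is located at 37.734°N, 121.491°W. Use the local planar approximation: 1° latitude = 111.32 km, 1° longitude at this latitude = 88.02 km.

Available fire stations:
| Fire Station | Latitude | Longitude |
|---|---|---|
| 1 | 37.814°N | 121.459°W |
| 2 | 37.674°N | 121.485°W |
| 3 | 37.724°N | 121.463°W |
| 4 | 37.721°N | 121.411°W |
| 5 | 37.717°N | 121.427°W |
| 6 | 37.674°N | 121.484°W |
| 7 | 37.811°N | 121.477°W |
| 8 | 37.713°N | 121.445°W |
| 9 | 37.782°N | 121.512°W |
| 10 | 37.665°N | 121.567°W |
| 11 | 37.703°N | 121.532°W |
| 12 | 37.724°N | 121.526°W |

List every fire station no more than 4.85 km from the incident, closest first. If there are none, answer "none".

Distances from 37.734°N, 121.491°W:
1: √((0.080·111.32)² + (0.032·88.02)²) = √(79.30971 + 7.93346) = 9.340 km
2: √((-0.060·111.32)² + (0.006·88.02)²) = √(44.61171 + 0.27891) = 6.700 km
3: √((-0.010·111.32)² + (0.028·88.02)²) = √(1.23921 + 6.07406) = 2.704 km
4: √((-0.013·111.32)² + (0.080·88.02)²) = √(2.09427 + 49.58413) = 7.189 km
5: √((-0.017·111.32)² + (0.064·88.02)²) = √(3.58133 + 31.73384) = 5.943 km
6: √((-0.060·111.32)² + (0.007·88.02)²) = √(44.61171 + 0.37963) = 6.708 km
7: √((0.077·111.32)² + (0.014·88.02)²) = √(73.47301 + 1.51851) = 8.660 km
8: √((-0.021·111.32)² + (0.046·88.02)²) = √(5.46493 + 16.39375) = 4.675 km
9: √((0.048·111.32)² + (-0.021·88.02)²) = √(28.55150 + 3.41666) = 5.654 km
10: √((-0.069·111.32)² + (-0.076·88.02)²) = √(58.99899 + 44.74968) = 10.186 km
11: √((-0.031·111.32)² + (-0.041·88.02)²) = √(11.90885 + 13.02358) = 4.993 km
12: √((-0.010·111.32)² + (-0.035·88.02)²) = √(1.23921 + 9.49071) = 3.276 km
Threshold 4.85 km: 3 (2.704 km), 12 (3.276 km), 8 (4.675 km) are within range.

3, 12, 8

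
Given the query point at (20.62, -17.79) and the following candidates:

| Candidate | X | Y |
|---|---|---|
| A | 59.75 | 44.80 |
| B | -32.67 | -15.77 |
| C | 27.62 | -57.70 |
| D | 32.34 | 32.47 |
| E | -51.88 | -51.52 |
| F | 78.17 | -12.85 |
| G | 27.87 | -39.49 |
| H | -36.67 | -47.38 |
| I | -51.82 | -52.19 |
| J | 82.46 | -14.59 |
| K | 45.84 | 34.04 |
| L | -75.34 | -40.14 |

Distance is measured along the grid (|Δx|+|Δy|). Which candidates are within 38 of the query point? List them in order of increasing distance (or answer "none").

G

Distances from (20.62, -17.79):
A: |39.13| + |62.59| = 39.13 + 62.59 = 101.72
B: |-53.29| + |2.02| = 53.29 + 2.02 = 55.31
C: |7.00| + |-39.91| = 7.00 + 39.91 = 46.91
D: |11.72| + |50.26| = 11.72 + 50.26 = 61.98
E: |-72.50| + |-33.73| = 72.50 + 33.73 = 106.23
F: |57.55| + |4.94| = 57.55 + 4.94 = 62.49
G: |7.25| + |-21.70| = 7.25 + 21.70 = 28.95
H: |-57.29| + |-29.59| = 57.29 + 29.59 = 86.88
I: |-72.44| + |-34.40| = 72.44 + 34.40 = 106.84
J: |61.84| + |3.20| = 61.84 + 3.20 = 65.04
K: |25.22| + |51.83| = 25.22 + 51.83 = 77.05
L: |-95.96| + |-22.35| = 95.96 + 22.35 = 118.31
Threshold 38: G (28.95) is within range.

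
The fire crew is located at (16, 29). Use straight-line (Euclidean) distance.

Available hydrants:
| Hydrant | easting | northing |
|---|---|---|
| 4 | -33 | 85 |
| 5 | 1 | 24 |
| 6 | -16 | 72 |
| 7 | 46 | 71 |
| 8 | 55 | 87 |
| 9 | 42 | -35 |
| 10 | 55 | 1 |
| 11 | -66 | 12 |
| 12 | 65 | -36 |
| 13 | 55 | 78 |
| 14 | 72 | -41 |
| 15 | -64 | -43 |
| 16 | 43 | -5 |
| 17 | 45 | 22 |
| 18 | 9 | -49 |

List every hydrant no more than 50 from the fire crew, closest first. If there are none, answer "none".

5, 17, 16, 10

Distances from (16, 29):
4: 74.4
5: 15.8
6: 53.6
7: 51.6
8: 69.9
9: 69.1
10: 48.0
11: 83.7
12: 81.4
13: 62.6
14: 89.6
15: 107.6
16: 43.4
17: 29.8
18: 78.3
Threshold 50: 5 (15.8), 17 (29.8), 16 (43.4), 10 (48.0) are within range.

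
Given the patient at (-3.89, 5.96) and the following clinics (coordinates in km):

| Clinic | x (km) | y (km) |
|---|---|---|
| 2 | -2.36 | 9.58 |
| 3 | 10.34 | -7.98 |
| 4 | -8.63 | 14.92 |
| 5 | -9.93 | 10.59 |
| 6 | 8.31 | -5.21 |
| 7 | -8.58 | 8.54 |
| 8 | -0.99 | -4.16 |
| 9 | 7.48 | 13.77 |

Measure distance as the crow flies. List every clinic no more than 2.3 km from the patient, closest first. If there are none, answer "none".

Distances from (-3.89, 5.96):
2: 3.93 km
3: 19.92 km
4: 10.14 km
5: 7.61 km
6: 16.54 km
7: 5.35 km
8: 10.53 km
9: 13.79 km
Threshold 2.3 km: none within range.

none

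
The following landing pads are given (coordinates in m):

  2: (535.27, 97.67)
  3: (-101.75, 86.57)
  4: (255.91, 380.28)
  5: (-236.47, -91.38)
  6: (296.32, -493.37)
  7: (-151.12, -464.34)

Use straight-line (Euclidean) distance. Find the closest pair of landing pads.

Pairwise distances:
3–5: 223.19 m
5–7: 382.60 m
2–4: 397.38 m
6–7: 448.38 m
3–4: 462.80 m
3–7: 553.12 m
2–3: 637.12 m
2–6: 637.52 m
5–6: 667.43 m
4–5: 681.84 m
3–6: 703.41 m
2–5: 794.56 m
4–6: 874.58 m
2–7: 887.12 m
4–7: 937.58 m
Closest pair: 3–5 at 223.19 m.

3 and 5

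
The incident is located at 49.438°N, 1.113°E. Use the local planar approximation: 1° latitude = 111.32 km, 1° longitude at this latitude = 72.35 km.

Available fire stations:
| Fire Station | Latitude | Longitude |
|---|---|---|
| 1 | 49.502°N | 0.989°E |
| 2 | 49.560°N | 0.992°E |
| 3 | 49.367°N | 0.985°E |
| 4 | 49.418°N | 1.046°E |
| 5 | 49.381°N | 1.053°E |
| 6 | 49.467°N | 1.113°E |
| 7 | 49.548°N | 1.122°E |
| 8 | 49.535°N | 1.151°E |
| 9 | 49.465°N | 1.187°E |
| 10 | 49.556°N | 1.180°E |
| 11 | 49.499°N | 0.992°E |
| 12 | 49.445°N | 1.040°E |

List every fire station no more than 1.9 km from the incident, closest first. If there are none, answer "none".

none

Distances from 49.438°N, 1.113°E:
1: √((0.064·111.32)² + (-0.124·72.35)²) = √(50.75822 + 80.48602) = 11.456 km
2: √((0.122·111.32)² + (-0.121·72.35)²) = √(184.44465 + 76.63864) = 16.158 km
3: √((-0.071·111.32)² + (-0.128·72.35)²) = √(62.46879 + 85.76242) = 12.175 km
4: √((-0.020·111.32)² + (-0.067·72.35)²) = √(4.95686 + 23.49777) = 5.334 km
5: √((-0.057·111.32)² + (-0.060·72.35)²) = √(40.26207 + 18.84428) = 7.688 km
6: √((0.029·111.32)² + (0.000·72.35)²) = √(10.42179 + 0.00000) = 3.228 km
7: √((0.110·111.32)² + (0.009·72.35)²) = √(149.94492 + 0.42400) = 12.263 km
8: √((0.097·111.32)² + (0.038·72.35)²) = √(116.59767 + 7.55865) = 11.143 km
9: √((0.027·111.32)² + (0.074·72.35)²) = √(9.03387 + 28.66425) = 6.140 km
10: √((0.118·111.32)² + (0.067·72.35)²) = √(172.54819 + 23.49777) = 14.002 km
11: √((0.061·111.32)² + (-0.121·72.35)²) = √(46.11116 + 76.63864) = 11.079 km
12: √((0.007·111.32)² + (-0.073·72.35)²) = √(0.60721 + 27.89477) = 5.339 km
Threshold 1.9 km: none within range.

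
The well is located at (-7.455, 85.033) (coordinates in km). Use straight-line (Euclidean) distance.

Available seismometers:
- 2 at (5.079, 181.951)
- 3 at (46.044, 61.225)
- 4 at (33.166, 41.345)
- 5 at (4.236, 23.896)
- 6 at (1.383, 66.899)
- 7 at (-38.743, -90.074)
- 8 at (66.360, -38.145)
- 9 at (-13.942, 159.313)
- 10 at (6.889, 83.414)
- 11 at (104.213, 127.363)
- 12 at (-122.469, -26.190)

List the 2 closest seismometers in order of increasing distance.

Distances from (-7.455, 85.033):
2: 97.725 km
3: 58.557 km
4: 59.655 km
5: 62.245 km
6: 20.173 km
7: 177.880 km
8: 143.602 km
9: 74.563 km
10: 14.435 km
11: 119.422 km
12: 159.996 km
Sorted: 10 (14.435 km) < 6 (20.173 km) < 3 (58.557 km) < 4 (59.655 km) < …

10, 6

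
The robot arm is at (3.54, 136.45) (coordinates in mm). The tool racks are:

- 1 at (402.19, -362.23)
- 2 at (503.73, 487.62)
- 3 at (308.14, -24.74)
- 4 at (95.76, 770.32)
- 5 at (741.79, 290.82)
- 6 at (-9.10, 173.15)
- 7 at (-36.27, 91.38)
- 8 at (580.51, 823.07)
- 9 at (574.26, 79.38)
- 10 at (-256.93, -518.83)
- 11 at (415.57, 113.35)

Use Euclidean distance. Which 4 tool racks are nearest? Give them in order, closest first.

Distances from (3.54, 136.45):
1: √((398.65)² + (-498.68)²) = √(158921.8225 + 248681.7424) = 638.44 mm
2: √((500.19)² + (351.17)²) = √(250190.0361 + 123320.3689) = 611.15 mm
3: √((304.60)² + (-161.19)²) = √(92781.1600 + 25982.2161) = 344.62 mm
4: √((92.22)² + (633.87)²) = √(8504.5284 + 401791.1769) = 640.54 mm
5: √((738.25)² + (154.37)²) = √(545013.0625 + 23830.0969) = 754.22 mm
6: √((-12.64)² + (36.70)²) = √(159.7696 + 1346.8900) = 38.82 mm
7: √((-39.81)² + (-45.07)²) = √(1584.8361 + 2031.3049) = 60.13 mm
8: √((576.97)² + (686.62)²) = √(332894.3809 + 471447.0244) = 896.85 mm
9: √((570.72)² + (-57.07)²) = √(325721.3184 + 3256.9849) = 573.57 mm
10: √((-260.47)² + (-655.28)²) = √(67844.6209 + 429391.8784) = 705.15 mm
11: √((412.03)² + (-23.10)²) = √(169768.7209 + 533.6100) = 412.68 mm
Sorted: 6 (38.82 mm) < 7 (60.13 mm) < 3 (344.62 mm) < 11 (412.68 mm) < 9 (573.57 mm) < 2 (611.15 mm) < …

6, 7, 3, 11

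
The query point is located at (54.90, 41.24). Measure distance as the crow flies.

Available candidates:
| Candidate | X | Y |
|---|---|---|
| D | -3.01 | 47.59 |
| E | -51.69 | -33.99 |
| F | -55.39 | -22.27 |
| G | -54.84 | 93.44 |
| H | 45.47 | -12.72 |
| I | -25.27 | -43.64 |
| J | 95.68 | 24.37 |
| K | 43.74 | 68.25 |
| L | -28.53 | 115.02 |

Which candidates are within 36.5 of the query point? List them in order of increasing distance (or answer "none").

K

Distances from (54.90, 41.24):
D: √((-57.91)² + (6.35)²) = √(3353.5681 + 40.3225) = 58.26
E: √((-106.59)² + (-75.23)²) = √(11361.4281 + 5659.5529) = 130.46
F: √((-110.29)² + (-63.51)²) = √(12163.8841 + 4033.5201) = 127.27
G: √((-109.74)² + (52.20)²) = √(12042.8676 + 2724.8400) = 121.52
H: √((-9.43)² + (-53.96)²) = √(88.9249 + 2911.6816) = 54.78
I: √((-80.17)² + (-84.88)²) = √(6427.2289 + 7204.6144) = 116.76
J: √((40.78)² + (-16.87)²) = √(1663.0084 + 284.5969) = 44.13
K: √((-11.16)² + (27.01)²) = √(124.5456 + 729.5401) = 29.22
L: √((-83.43)² + (73.78)²) = √(6960.5649 + 5443.4884) = 111.37
Threshold 36.5: K (29.22) is within range.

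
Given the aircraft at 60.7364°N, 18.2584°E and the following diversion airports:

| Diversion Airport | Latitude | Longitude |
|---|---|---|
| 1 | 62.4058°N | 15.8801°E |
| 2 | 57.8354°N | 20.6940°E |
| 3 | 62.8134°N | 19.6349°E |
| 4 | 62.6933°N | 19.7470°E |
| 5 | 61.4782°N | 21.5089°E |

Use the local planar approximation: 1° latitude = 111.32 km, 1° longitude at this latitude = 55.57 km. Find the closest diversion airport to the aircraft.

Distances from 60.7364°N, 18.2584°E:
1: √((1.6694·111.32)² + (-2.3783·55.57)²) = √(34535.616547 + 17466.828870) = 228.0404 km
2: √((-2.9010·111.32)² + (2.4356·55.57)²) = √(104289.804402 + 18318.618758) = 350.1549 km
3: √((2.0770·111.32)² + (1.3765·55.57)²) = √(53458.822471 + 5851.042127) = 243.5362 km
4: √((1.9569·111.32)² + (1.4886·55.57)²) = √(47455.184018 + 6842.846893) = 233.0194 km
5: √((0.7418·111.32)² + (3.2505·55.57)²) = √(6818.989996 + 32627.299859) = 198.6109 km
Minimum: 5 at 198.6109 km.

5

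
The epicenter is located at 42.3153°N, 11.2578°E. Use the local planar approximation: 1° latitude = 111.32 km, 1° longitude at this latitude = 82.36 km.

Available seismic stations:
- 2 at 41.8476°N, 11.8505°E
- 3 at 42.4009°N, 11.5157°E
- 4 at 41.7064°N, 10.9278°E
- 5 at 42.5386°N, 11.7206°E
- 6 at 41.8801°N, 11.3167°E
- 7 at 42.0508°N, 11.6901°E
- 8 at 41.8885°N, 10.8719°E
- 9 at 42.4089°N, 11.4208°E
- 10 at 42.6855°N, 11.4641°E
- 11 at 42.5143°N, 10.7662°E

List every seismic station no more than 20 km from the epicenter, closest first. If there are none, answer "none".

9

Distances from 42.3153°N, 11.2578°E:
2: √((-0.4677·111.32)² + (0.5927·82.36)²) = √(2710.697999 + 2382.881965) = 71.3693 km
3: √((0.0856·111.32)² + (0.2579·82.36)²) = √(90.801689 + 451.164958) = 23.2802 km
4: √((-0.6089·111.32)² + (-0.3300·82.36)²) = √(4594.500926 + 738.687169) = 73.0287 km
5: √((0.2233·111.32)² + (0.4628·82.36)²) = √(617.908033 + 1452.845312) = 45.5055 km
6: √((-0.4352·111.32)² + (0.0589·82.36)²) = √(2347.059874 + 23.532240) = 48.6887 km
7: √((-0.2645·111.32)² + (0.4323·82.36)²) = √(866.957380 + 1267.661051) = 46.2019 km
8: √((-0.4268·111.32)² + (-0.3859·82.36)²) = √(2257.330849 + 1010.141545) = 57.1618 km
9: √((0.0936·111.32)² + (0.1630·82.36)²) = √(108.567064 + 180.222033) = 16.9938 km
10: √((0.3702·111.32)² + (0.2063·82.36)²) = √(1698.318827 + 288.689595) = 44.5759 km
11: √((0.1990·111.32)² + (-0.4916·82.36)²) = √(490.741231 + 1639.292396) = 46.1523 km
Threshold 20 km: 9 (16.9938 km) is within range.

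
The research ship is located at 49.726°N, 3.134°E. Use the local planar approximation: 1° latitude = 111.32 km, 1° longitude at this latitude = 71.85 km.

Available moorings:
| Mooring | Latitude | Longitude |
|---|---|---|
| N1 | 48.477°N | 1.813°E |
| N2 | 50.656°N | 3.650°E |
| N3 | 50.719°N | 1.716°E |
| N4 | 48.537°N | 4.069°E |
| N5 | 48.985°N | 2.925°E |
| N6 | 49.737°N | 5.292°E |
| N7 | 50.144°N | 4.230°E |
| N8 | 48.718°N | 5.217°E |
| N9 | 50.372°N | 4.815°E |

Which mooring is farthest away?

N8

Distances from 49.726°N, 3.134°E:
N1: √((-1.249·111.32)² + (-1.321·71.85)²) = √(19331.75454 + 9008.63892) = 168.346 km
N2: √((0.930·111.32)² + (0.516·71.85)²) = √(10717.96396 + 1374.52597) = 109.966 km
N3: √((0.993·111.32)² + (-1.418·71.85)²) = √(12219.25962 + 10380.20682) = 150.331 km
N4: √((-1.189·111.32)² + (0.935·71.85)²) = √(17519.03195 + 4513.11881) = 148.432 km
N5: √((-0.741·111.32)² + (-0.209·71.85)²) = √(6804.28994 + 225.49978) = 83.844 km
N6: √((0.011·111.32)² + (2.158·71.85)²) = √(1.49945 + 24041.21574) = 155.057 km
N7: √((0.418·111.32)² + (1.096·71.85)²) = √(2165.20469 + 6201.18451) = 91.468 km
N8: √((-1.008·111.32)² + (2.083·71.85)²) = √(12591.20978 + 22399.17820) = 187.057 km
N9: √((0.646·111.32)² + (1.681·71.85)²) = √(5171.43930 + 14587.77217) = 140.567 km
Maximum: N8 at 187.057 km.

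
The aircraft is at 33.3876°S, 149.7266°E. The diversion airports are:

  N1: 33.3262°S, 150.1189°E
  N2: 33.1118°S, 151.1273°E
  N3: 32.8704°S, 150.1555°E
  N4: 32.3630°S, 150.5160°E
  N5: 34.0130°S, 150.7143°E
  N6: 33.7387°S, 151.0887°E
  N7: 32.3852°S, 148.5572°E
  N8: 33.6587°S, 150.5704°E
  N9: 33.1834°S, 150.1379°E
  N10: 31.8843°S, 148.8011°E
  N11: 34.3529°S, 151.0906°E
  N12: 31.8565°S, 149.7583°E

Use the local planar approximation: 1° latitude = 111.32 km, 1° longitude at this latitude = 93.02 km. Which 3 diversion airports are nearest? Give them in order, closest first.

Distances from 33.3876°S, 149.7266°E:
N1: √((0.0614·111.32)² + (0.3923·93.02)²) = √(46.717881 + 1331.647526) = 37.1263 km
N2: √((0.2758·111.32)² + (1.4007·93.02)²) = √(942.616243 + 16976.295556) = 133.8615 km
N3: √((0.5172·111.32)² + (0.4289·93.02)²) = √(3314.846541 + 1591.712998) = 70.0468 km
N4: √((1.0246·111.32)² + (0.7894·93.02)²) = √(13009.335035 + 5391.963138) = 135.6514 km
N5: √((-0.6254·111.32)² + (0.9877·93.02)²) = √(4846.878679 + 8441.172548) = 115.2738 km
N6: √((-0.3511·111.32)² + (1.3621·93.02)²) = √(1527.594388 + 16053.534149) = 132.5938 km
N7: √((1.0024·111.32)² + (-1.1694·93.02)²) = √(12451.696062 + 11832.563651) = 155.8341 km
N8: √((-0.2711·111.32)² + (0.8438·93.02)²) = √(910.763108 + 6160.723427) = 84.0921 km
N9: √((0.2042·111.32)² + (0.4113·93.02)²) = √(516.723093 + 1463.760722) = 44.5026 km
N10: √((1.5033·111.32)² + (-0.9255·93.02)²) = √(28005.137560 + 7411.489822) = 188.1931 km
N11: √((-0.9653·111.32)² + (1.3640·93.02)²) = √(11547.048972 + 16098.351693) = 166.2691 km
N12: √((1.5311·111.32)² + (0.0317·93.02)²) = √(29050.493090 + 8.695032) = 170.4676 km
Sorted: N1 (37.1263 km) < N9 (44.5026 km) < N3 (70.0468 km) < N8 (84.0921 km) < N5 (115.2738 km) < …

N1, N9, N3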